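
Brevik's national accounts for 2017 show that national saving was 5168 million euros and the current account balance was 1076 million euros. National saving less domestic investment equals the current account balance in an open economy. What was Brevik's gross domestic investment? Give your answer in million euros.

4092

S - I = CA (net lending to the rest of the world).
I = S - CA = 5168 - 1076 = 4092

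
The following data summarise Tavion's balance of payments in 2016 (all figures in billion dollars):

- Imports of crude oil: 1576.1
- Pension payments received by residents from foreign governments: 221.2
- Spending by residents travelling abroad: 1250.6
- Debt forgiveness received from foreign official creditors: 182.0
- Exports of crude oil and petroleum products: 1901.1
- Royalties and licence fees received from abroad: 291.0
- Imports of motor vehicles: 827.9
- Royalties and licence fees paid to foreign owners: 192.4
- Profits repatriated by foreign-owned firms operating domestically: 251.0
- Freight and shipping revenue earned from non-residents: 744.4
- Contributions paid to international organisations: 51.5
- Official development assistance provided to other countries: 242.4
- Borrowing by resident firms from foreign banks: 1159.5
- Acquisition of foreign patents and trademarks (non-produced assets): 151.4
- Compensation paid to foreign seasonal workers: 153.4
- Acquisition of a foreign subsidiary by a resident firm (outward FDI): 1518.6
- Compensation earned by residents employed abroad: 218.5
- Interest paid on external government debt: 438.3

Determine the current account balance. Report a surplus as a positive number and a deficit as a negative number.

Goods: 1901.1 - 827.9 - 1576.1 = -502.9
Services: -1250.6 + 291.0 - 192.4 + 744.4 = -407.6
Primary income: -438.3 - 251.0 - 153.4 + 218.5 = -624.2
Secondary income: -51.5 - 242.4 + 221.2 = -72.7
Current account = (-502.9) + (-407.6) + (-624.2) + (-72.7) = -1607.4
(Excluded from the current account — capital account: debt forgiveness received from foreign official creditors 182.0, acquisition of foreign patents and trademarks (non-produced assets) 151.4; financial account: borrowing by resident firms from foreign banks 1159.5, acquisition of a foreign subsidiary by a resident firm (outward FDI) 1518.6.)

-1607.4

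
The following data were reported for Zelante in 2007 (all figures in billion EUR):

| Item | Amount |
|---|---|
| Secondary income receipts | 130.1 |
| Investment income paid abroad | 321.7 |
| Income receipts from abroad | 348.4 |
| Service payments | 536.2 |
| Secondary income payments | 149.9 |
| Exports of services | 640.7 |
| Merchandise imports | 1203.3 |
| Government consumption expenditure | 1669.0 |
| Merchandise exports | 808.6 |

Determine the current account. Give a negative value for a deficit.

-283.3

Goods balance = 808.6 - 1203.3 = -394.7
Services balance = 640.7 - 536.2 = 104.5
Trade balance (goods + services) = -394.7 + 104.5 = -290.2
Net primary income = 348.4 - 321.7 = 26.7
Net secondary income = 130.1 - 149.9 = -19.8
Current account = -290.2 + 26.7 + (-19.8) = -283.3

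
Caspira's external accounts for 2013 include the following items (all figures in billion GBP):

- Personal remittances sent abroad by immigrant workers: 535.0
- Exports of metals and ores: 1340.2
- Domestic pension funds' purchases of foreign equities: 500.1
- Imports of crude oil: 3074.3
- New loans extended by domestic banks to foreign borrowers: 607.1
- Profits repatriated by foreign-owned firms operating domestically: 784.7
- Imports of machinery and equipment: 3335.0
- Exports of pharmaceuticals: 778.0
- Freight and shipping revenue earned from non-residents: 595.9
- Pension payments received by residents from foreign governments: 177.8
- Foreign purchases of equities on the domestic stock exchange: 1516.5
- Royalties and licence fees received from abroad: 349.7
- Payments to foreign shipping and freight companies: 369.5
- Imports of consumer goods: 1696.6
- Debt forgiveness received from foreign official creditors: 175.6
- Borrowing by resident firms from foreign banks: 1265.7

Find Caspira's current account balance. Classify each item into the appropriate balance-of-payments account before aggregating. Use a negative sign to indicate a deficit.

Goods: 778.0 - 3074.3 + 1340.2 - 3335.0 - 1696.6 = -5987.7
Services: -369.5 + 349.7 + 595.9 = 576.1
Primary income: -784.7
Secondary income: -535.0 + 177.8 = -357.2
Current account = (-5987.7) + 576.1 + (-784.7) + (-357.2) = -6553.5
(Excluded from the current account — financial account: domestic pension funds' purchases of foreign equities 500.1, new loans extended by domestic banks to foreign borrowers 607.1, foreign purchases of equities on the domestic stock exchange 1516.5, borrowing by resident firms from foreign banks 1265.7; capital account: debt forgiveness received from foreign official creditors 175.6.)

-6553.5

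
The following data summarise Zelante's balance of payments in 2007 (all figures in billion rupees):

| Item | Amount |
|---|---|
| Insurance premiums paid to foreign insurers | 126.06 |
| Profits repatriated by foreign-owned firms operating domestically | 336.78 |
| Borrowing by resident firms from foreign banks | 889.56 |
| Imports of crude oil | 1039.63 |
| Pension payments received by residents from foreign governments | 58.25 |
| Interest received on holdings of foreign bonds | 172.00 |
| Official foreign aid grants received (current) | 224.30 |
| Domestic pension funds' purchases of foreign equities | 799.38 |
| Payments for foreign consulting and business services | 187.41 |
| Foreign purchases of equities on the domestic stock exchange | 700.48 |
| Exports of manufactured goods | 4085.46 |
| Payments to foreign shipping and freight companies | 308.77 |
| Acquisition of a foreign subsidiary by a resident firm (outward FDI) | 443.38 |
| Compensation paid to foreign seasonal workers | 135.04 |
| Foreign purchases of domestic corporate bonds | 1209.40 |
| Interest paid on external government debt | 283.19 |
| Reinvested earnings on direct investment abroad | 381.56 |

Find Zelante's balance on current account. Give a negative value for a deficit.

Goods: -1039.63 + 4085.46 = 3045.83
Services: -126.06 - 308.77 - 187.41 = -622.24
Primary income: 381.56 - 283.19 + 172.00 - 135.04 - 336.78 = -201.45
Secondary income: 224.30 + 58.25 = 282.55
Current account = 3045.83 + (-622.24) + (-201.45) + 282.55 = 2504.69
(Excluded from the current account — financial account: borrowing by resident firms from foreign banks 889.56, domestic pension funds' purchases of foreign equities 799.38, foreign purchases of equities on the domestic stock exchange 700.48, acquisition of a foreign subsidiary by a resident firm (outward FDI) 443.38, foreign purchases of domestic corporate bonds 1209.40.)

2504.69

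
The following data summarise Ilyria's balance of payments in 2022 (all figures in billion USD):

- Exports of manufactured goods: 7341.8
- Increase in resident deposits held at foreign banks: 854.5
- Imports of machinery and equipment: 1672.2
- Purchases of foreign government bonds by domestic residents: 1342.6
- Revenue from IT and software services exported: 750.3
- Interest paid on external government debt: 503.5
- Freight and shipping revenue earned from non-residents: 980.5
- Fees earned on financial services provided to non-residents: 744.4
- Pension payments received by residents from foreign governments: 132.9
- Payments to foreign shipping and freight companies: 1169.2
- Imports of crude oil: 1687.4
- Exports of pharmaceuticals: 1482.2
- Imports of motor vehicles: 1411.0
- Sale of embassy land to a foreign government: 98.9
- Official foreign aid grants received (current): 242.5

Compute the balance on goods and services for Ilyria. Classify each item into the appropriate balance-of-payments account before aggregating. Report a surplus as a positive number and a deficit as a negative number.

Goods: 7341.8 + 1482.2 - 1687.4 - 1411.0 - 1672.2 = 4053.4
Services: 750.3 + 744.4 - 1169.2 + 980.5 = 1306.0
Trade balance = 4053.4 + 1306.0 = 5359.4
(Excluded from the trade balance — financial account: increase in resident deposits held at foreign banks 854.5, purchases of foreign government bonds by domestic residents 1342.6; primary income: interest paid on external government debt 503.5; secondary income: pension payments received by residents from foreign governments 132.9, official foreign aid grants received (current) 242.5; capital account: sale of embassy land to a foreign government 98.9.)

5359.4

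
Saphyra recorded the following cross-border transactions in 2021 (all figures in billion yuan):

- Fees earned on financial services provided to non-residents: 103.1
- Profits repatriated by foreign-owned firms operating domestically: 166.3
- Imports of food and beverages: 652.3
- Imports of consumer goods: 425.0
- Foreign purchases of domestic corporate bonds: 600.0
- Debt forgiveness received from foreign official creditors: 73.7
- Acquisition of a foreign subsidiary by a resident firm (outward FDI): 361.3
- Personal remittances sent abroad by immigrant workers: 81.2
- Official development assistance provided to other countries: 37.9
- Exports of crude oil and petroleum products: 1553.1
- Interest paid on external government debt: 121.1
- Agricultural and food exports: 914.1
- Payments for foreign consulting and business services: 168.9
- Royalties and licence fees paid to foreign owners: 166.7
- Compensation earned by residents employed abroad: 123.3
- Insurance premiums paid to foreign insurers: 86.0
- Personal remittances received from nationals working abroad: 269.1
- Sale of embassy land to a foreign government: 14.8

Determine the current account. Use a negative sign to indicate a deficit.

Goods: -425.0 + 914.1 - 652.3 + 1553.1 = 1389.9
Services: -168.9 - 86.0 + 103.1 - 166.7 = -318.5
Primary income: -121.1 - 166.3 + 123.3 = -164.1
Secondary income: 269.1 - 81.2 - 37.9 = 150.0
Current account = 1389.9 + (-318.5) + (-164.1) + 150.0 = 1057.3
(Excluded from the current account — financial account: foreign purchases of domestic corporate bonds 600.0, acquisition of a foreign subsidiary by a resident firm (outward FDI) 361.3; capital account: debt forgiveness received from foreign official creditors 73.7, sale of embassy land to a foreign government 14.8.)

1057.3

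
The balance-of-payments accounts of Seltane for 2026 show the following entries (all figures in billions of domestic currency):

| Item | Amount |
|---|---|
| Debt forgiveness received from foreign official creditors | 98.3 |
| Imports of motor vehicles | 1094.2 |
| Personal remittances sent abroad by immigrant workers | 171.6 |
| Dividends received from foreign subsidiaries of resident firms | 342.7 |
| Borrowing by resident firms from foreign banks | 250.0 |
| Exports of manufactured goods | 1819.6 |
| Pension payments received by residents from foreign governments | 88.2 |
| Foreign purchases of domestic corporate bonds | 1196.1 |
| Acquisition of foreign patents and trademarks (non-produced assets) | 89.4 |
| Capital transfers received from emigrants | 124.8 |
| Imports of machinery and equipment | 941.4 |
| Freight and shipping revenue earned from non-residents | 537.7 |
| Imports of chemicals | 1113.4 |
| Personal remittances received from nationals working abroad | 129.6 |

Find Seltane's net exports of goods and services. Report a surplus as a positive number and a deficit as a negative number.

-791.7

Goods: -1094.2 - 941.4 - 1113.4 + 1819.6 = -1329.4
Services: 537.7
Trade balance = -1329.4 + 537.7 = -791.7
(Excluded from the trade balance — capital account: debt forgiveness received from foreign official creditors 98.3, acquisition of foreign patents and trademarks (non-produced assets) 89.4, capital transfers received from emigrants 124.8; secondary income: personal remittances sent abroad by immigrant workers 171.6, pension payments received by residents from foreign governments 88.2, personal remittances received from nationals working abroad 129.6; primary income: dividends received from foreign subsidiaries of resident firms 342.7; financial account: borrowing by resident firms from foreign banks 250.0, foreign purchases of domestic corporate bonds 1196.1.)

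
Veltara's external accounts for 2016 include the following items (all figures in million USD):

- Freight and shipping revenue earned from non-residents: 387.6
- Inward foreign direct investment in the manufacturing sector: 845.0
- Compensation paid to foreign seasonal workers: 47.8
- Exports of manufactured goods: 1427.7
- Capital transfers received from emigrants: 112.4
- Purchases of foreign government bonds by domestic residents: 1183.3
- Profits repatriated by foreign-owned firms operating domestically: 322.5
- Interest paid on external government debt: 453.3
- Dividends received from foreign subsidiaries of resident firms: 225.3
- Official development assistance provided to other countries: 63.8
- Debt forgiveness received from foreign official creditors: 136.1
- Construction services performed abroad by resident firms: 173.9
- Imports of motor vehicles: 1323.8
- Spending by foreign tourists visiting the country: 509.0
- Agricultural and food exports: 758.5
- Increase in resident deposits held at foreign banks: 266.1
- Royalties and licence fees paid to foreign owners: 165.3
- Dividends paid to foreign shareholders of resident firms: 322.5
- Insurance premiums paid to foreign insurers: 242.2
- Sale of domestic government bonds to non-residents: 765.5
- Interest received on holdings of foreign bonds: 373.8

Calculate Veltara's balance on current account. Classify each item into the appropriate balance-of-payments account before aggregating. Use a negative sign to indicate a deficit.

914.6

Goods: -1323.8 + 758.5 + 1427.7 = 862.4
Services: 387.6 - 165.3 + 509.0 - 242.2 + 173.9 = 663.0
Primary income: 373.8 - 47.8 - 453.3 - 322.5 - 322.5 + 225.3 = -547.0
Secondary income: -63.8
Current account = 862.4 + 663.0 + (-547.0) + (-63.8) = 914.6
(Excluded from the current account — financial account: inward foreign direct investment in the manufacturing sector 845.0, purchases of foreign government bonds by domestic residents 1183.3, increase in resident deposits held at foreign banks 266.1, sale of domestic government bonds to non-residents 765.5; capital account: capital transfers received from emigrants 112.4, debt forgiveness received from foreign official creditors 136.1.)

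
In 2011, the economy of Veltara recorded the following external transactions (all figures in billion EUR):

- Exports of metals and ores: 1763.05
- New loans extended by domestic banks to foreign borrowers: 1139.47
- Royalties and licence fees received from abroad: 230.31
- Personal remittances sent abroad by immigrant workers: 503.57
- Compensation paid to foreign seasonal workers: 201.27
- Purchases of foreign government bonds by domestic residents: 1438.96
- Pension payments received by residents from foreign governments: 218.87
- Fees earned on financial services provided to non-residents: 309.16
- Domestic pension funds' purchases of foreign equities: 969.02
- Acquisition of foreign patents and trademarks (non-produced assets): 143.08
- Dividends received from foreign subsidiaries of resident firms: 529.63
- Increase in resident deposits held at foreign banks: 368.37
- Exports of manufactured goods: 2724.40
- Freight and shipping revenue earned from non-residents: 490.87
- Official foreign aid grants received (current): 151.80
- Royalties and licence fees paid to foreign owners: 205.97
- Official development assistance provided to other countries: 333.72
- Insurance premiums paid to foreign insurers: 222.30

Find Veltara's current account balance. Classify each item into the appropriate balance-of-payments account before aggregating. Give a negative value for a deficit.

Goods: 2724.40 + 1763.05 = 4487.45
Services: 490.87 - 205.97 + 309.16 + 230.31 - 222.30 = 602.07
Primary income: 529.63 - 201.27 = 328.36
Secondary income: -503.57 - 333.72 + 218.87 + 151.80 = -466.62
Current account = 4487.45 + 602.07 + 328.36 + (-466.62) = 4951.26
(Excluded from the current account — financial account: new loans extended by domestic banks to foreign borrowers 1139.47, purchases of foreign government bonds by domestic residents 1438.96, domestic pension funds' purchases of foreign equities 969.02, increase in resident deposits held at foreign banks 368.37; capital account: acquisition of foreign patents and trademarks (non-produced assets) 143.08.)

4951.26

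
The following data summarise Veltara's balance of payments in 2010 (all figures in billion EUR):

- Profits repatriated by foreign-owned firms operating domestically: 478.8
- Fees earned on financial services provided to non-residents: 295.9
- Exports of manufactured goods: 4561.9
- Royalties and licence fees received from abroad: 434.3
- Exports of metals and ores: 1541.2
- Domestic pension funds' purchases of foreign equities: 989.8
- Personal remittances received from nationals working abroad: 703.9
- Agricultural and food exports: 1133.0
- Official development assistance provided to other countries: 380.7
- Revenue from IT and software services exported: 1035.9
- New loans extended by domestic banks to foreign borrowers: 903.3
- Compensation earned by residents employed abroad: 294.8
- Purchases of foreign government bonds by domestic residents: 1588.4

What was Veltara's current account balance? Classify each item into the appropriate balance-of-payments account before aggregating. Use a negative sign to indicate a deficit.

Goods: 1133.0 + 1541.2 + 4561.9 = 7236.1
Services: 434.3 + 1035.9 + 295.9 = 1766.1
Primary income: 294.8 - 478.8 = -184.0
Secondary income: 703.9 - 380.7 = 323.2
Current account = 7236.1 + 1766.1 + (-184.0) + 323.2 = 9141.4
(Excluded from the current account — financial account: domestic pension funds' purchases of foreign equities 989.8, new loans extended by domestic banks to foreign borrowers 903.3, purchases of foreign government bonds by domestic residents 1588.4.)

9141.4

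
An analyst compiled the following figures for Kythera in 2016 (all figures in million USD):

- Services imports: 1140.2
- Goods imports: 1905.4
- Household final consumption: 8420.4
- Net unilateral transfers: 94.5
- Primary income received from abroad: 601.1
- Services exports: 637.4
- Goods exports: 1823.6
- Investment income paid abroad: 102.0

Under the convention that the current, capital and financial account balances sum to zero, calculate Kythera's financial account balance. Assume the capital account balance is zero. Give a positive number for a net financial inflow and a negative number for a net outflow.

-9.0

Goods balance = 1823.6 - 1905.4 = -81.8
Services balance = 637.4 - 1140.2 = -502.8
Trade balance (goods + services) = -81.8 + (-502.8) = -584.6
Net primary income = 601.1 - 102.0 = 499.1
Net secondary income = 94.5
Current account = -584.6 + 499.1 + 94.5 = 9.0
Financial account = -(9.0) = -9.0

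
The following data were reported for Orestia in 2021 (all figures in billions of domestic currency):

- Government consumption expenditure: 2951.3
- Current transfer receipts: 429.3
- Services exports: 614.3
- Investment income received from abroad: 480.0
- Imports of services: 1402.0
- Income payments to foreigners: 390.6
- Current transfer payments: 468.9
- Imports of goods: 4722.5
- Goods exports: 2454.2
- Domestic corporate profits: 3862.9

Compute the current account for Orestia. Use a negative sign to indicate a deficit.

-3006.2

Goods balance = 2454.2 - 4722.5 = -2268.3
Services balance = 614.3 - 1402.0 = -787.7
Trade balance (goods + services) = -2268.3 + (-787.7) = -3056.0
Net primary income = 480.0 - 390.6 = 89.4
Net secondary income = 429.3 - 468.9 = -39.6
Current account = -3056.0 + 89.4 + (-39.6) = -3006.2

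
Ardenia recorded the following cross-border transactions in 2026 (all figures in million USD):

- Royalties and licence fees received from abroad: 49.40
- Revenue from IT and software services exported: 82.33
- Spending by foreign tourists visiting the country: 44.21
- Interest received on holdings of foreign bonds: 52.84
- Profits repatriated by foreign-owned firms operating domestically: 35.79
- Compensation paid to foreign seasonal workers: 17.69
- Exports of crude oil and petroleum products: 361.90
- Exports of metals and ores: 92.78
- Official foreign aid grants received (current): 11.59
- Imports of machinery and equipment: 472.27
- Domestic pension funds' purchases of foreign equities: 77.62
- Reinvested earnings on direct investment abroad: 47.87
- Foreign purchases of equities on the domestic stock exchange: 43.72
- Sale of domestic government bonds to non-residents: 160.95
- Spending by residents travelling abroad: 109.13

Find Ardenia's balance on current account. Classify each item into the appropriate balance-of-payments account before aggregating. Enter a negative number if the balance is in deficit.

Goods: -472.27 + 92.78 + 361.90 = -17.59
Services: 82.33 + 44.21 - 109.13 + 49.40 = 66.81
Primary income: 52.84 + 47.87 - 35.79 - 17.69 = 47.23
Secondary income: 11.59
Current account = (-17.59) + 66.81 + 47.23 + 11.59 = 108.04
(Excluded from the current account — financial account: domestic pension funds' purchases of foreign equities 77.62, foreign purchases of equities on the domestic stock exchange 43.72, sale of domestic government bonds to non-residents 160.95.)

108.04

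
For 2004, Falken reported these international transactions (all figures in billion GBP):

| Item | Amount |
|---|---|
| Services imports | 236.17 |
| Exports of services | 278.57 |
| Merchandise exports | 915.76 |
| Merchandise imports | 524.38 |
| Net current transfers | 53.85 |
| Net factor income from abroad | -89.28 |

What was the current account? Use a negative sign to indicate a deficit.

Goods balance = 915.76 - 524.38 = 391.38
Services balance = 278.57 - 236.17 = 42.40
Trade balance (goods + services) = 391.38 + 42.40 = 433.78
Net primary income = -89.28
Net secondary income = 53.85
Current account = 433.78 + (-89.28) + 53.85 = 398.35

398.35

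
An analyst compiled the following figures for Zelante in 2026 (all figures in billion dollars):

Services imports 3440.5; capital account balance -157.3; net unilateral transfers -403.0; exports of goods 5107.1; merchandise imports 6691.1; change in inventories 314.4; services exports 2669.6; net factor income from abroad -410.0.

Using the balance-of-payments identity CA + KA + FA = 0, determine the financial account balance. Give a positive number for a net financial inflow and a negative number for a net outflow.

3325.2

Goods balance = 5107.1 - 6691.1 = -1584.0
Services balance = 2669.6 - 3440.5 = -770.9
Trade balance (goods + services) = -1584.0 + (-770.9) = -2354.9
Net primary income = -410.0
Net secondary income = -403.0
Current account = -2354.9 + (-410.0) + (-403.0) = -3167.9
Financial account = -(-3167.9 + (-157.3)) = 3325.2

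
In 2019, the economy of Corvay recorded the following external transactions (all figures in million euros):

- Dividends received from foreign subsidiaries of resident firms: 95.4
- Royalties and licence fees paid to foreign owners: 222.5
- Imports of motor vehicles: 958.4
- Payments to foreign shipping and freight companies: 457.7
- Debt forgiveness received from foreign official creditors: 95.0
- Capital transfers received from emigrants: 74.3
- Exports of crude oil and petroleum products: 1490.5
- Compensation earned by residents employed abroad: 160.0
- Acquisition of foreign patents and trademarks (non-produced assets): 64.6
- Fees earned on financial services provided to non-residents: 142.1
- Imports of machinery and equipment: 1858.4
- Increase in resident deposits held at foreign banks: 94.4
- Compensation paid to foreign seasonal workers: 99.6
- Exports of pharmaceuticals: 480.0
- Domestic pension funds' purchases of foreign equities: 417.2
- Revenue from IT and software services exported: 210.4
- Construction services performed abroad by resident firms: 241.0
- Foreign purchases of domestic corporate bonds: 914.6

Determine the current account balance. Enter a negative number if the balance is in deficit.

Goods: -958.4 - 1858.4 + 480.0 + 1490.5 = -846.3
Services: 142.1 + 210.4 + 241.0 - 457.7 - 222.5 = -86.7
Primary income: -99.6 + 95.4 + 160.0 = 155.8
Current account = (-846.3) + (-86.7) + 155.8 = -777.2
(Excluded from the current account — capital account: debt forgiveness received from foreign official creditors 95.0, capital transfers received from emigrants 74.3, acquisition of foreign patents and trademarks (non-produced assets) 64.6; financial account: increase in resident deposits held at foreign banks 94.4, domestic pension funds' purchases of foreign equities 417.2, foreign purchases of domestic corporate bonds 914.6.)

-777.2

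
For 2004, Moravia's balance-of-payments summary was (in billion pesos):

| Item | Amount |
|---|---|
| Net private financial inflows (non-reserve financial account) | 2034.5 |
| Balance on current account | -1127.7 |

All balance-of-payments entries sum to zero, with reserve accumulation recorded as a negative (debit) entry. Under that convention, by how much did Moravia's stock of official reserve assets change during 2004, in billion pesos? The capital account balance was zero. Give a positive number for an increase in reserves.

906.8

Official reserve transactions balance = -((-1127.7) + 2034.5) = -906.8
An accumulation of reserves is recorded as a debit (negative entry), so the change in the stock of reserves is the negative of that balance.
Change in official reserves = -(-906.8) = 906.8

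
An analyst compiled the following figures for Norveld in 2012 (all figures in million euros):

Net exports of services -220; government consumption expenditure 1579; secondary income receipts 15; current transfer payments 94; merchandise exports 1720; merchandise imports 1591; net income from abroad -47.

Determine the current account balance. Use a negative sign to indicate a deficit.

-217

Goods balance = 1720 - 1591 = 129
Services balance = -220
Trade balance (goods + services) = 129 + (-220) = -91
Net primary income = -47
Net secondary income = 15 - 94 = -79
Current account = -91 + (-47) + (-79) = -217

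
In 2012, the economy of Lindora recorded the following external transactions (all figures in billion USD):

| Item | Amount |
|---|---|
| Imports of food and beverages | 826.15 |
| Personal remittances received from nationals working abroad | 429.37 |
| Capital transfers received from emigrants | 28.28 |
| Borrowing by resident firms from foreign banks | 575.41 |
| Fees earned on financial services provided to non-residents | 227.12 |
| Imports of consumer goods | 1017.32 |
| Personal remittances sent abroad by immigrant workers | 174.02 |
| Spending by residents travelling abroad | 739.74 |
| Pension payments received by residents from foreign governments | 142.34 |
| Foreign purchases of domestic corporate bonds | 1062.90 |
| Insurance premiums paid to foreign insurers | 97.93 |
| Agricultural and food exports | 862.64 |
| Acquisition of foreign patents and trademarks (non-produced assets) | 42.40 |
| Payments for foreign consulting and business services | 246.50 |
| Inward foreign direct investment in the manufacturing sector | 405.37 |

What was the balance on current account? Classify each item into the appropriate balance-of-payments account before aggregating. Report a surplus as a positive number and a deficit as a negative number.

-1440.19

Goods: -826.15 - 1017.32 + 862.64 = -980.83
Services: 227.12 - 97.93 - 739.74 - 246.50 = -857.05
Secondary income: -174.02 + 429.37 + 142.34 = 397.69
Current account = (-980.83) + (-857.05) + 397.69 = -1440.19
(Excluded from the current account — capital account: capital transfers received from emigrants 28.28, acquisition of foreign patents and trademarks (non-produced assets) 42.40; financial account: borrowing by resident firms from foreign banks 575.41, foreign purchases of domestic corporate bonds 1062.90, inward foreign direct investment in the manufacturing sector 405.37.)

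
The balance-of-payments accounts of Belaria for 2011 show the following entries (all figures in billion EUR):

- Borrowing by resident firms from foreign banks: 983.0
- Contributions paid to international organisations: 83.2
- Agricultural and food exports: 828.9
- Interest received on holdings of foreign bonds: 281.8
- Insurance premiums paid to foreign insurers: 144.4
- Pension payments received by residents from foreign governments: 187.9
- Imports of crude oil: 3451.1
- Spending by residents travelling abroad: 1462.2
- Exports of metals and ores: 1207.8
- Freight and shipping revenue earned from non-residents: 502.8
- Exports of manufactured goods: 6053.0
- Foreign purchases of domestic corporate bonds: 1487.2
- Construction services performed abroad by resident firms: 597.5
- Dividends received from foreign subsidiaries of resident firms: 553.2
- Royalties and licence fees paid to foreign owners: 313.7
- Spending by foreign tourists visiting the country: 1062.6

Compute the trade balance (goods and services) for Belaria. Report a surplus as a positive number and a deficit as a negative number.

Goods: -3451.1 + 1207.8 + 6053.0 + 828.9 = 4638.6
Services: -313.7 + 502.8 - 1462.2 - 144.4 + 597.5 + 1062.6 = 242.6
Trade balance = 4638.6 + 242.6 = 4881.2
(Excluded from the trade balance — financial account: borrowing by resident firms from foreign banks 983.0, foreign purchases of domestic corporate bonds 1487.2; secondary income: contributions paid to international organisations 83.2, pension payments received by residents from foreign governments 187.9; primary income: interest received on holdings of foreign bonds 281.8, dividends received from foreign subsidiaries of resident firms 553.2.)

4881.2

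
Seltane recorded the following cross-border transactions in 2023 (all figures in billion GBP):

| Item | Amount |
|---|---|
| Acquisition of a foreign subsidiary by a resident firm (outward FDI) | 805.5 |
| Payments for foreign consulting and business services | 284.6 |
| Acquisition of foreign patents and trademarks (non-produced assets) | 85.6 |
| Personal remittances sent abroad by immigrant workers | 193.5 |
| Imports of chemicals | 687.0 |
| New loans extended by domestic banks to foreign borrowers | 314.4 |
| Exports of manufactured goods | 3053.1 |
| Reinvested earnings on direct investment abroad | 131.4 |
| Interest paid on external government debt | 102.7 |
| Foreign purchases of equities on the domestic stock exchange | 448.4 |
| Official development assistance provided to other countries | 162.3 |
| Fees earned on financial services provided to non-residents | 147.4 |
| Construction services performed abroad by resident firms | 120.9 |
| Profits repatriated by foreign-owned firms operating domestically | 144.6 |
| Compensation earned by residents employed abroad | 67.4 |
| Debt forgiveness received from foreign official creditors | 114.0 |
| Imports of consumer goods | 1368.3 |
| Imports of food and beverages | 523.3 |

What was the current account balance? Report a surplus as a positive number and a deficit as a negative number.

53.9

Goods: -687.0 + 3053.1 - 1368.3 - 523.3 = 474.5
Services: -284.6 + 147.4 + 120.9 = -16.3
Primary income: -102.7 + 67.4 - 144.6 + 131.4 = -48.5
Secondary income: -162.3 - 193.5 = -355.8
Current account = 474.5 + (-16.3) + (-48.5) + (-355.8) = 53.9
(Excluded from the current account — financial account: acquisition of a foreign subsidiary by a resident firm (outward FDI) 805.5, new loans extended by domestic banks to foreign borrowers 314.4, foreign purchases of equities on the domestic stock exchange 448.4; capital account: acquisition of foreign patents and trademarks (non-produced assets) 85.6, debt forgiveness received from foreign official creditors 114.0.)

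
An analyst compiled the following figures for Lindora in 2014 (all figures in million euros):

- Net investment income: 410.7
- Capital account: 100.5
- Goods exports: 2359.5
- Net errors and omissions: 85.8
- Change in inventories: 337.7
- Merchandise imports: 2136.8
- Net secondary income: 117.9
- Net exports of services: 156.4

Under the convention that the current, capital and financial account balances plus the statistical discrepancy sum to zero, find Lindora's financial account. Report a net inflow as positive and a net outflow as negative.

Goods balance = 2359.5 - 2136.8 = 222.7
Services balance = 156.4
Trade balance (goods + services) = 222.7 + 156.4 = 379.1
Net primary income = 410.7
Net secondary income = 117.9
Current account = 379.1 + 410.7 + 117.9 = 907.7
Financial account = -(907.7 + 100.5 + 85.8) = -1094.0

-1094.0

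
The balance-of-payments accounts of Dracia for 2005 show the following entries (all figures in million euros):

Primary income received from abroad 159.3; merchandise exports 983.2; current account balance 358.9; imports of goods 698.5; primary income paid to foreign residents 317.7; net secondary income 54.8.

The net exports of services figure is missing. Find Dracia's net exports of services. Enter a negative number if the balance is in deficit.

Current account = goods balance + services balance + net primary income + net secondary income
Sum of the known components = 181.1
Net exports of services = CA - (known components) = 358.9 - 181.1 = 177.8

177.8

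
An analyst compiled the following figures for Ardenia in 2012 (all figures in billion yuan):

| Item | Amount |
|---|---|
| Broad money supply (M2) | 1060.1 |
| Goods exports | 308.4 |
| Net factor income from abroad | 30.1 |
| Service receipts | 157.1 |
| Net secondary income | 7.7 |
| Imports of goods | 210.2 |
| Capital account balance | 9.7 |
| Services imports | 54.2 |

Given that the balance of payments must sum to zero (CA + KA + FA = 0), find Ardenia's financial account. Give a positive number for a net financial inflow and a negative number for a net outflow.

-248.6

Goods balance = 308.4 - 210.2 = 98.2
Services balance = 157.1 - 54.2 = 102.9
Trade balance (goods + services) = 98.2 + 102.9 = 201.1
Net primary income = 30.1
Net secondary income = 7.7
Current account = 201.1 + 30.1 + 7.7 = 238.9
Financial account = -(238.9 + 9.7) = -248.6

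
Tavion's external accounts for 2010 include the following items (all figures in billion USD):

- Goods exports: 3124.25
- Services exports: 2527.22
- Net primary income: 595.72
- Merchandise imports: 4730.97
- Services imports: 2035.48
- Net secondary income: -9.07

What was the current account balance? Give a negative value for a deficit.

-528.33

Goods balance = 3124.25 - 4730.97 = -1606.72
Services balance = 2527.22 - 2035.48 = 491.74
Trade balance (goods + services) = -1606.72 + 491.74 = -1114.98
Net primary income = 595.72
Net secondary income = -9.07
Current account = -1114.98 + 595.72 + (-9.07) = -528.33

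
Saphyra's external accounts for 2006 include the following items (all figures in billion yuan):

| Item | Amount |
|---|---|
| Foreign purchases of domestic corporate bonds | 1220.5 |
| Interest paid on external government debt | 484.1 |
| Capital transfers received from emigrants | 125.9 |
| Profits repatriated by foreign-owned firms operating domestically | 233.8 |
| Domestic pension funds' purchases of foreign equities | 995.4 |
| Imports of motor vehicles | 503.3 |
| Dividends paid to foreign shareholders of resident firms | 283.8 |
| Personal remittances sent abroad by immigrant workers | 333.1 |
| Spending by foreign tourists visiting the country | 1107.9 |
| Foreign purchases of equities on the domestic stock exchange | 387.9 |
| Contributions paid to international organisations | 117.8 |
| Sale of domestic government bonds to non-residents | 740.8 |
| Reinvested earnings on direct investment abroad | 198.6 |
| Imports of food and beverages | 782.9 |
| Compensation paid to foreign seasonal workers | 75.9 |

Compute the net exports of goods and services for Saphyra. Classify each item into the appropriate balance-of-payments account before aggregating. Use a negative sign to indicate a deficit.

-178.3

Goods: -503.3 - 782.9 = -1286.2
Services: 1107.9
Trade balance = -1286.2 + 1107.9 = -178.3
(Excluded from the trade balance — financial account: foreign purchases of domestic corporate bonds 1220.5, domestic pension funds' purchases of foreign equities 995.4, foreign purchases of equities on the domestic stock exchange 387.9, sale of domestic government bonds to non-residents 740.8; primary income: interest paid on external government debt 484.1, profits repatriated by foreign-owned firms operating domestically 233.8, dividends paid to foreign shareholders of resident firms 283.8, reinvested earnings on direct investment abroad 198.6, compensation paid to foreign seasonal workers 75.9; capital account: capital transfers received from emigrants 125.9; secondary income: personal remittances sent abroad by immigrant workers 333.1, contributions paid to international organisations 117.8.)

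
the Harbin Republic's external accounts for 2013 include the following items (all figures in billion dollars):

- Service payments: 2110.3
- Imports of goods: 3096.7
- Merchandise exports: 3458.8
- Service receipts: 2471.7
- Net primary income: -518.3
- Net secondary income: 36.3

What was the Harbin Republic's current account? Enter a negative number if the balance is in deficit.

Goods balance = 3458.8 - 3096.7 = 362.1
Services balance = 2471.7 - 2110.3 = 361.4
Trade balance (goods + services) = 362.1 + 361.4 = 723.5
Net primary income = -518.3
Net secondary income = 36.3
Current account = 723.5 + (-518.3) + 36.3 = 241.5

241.5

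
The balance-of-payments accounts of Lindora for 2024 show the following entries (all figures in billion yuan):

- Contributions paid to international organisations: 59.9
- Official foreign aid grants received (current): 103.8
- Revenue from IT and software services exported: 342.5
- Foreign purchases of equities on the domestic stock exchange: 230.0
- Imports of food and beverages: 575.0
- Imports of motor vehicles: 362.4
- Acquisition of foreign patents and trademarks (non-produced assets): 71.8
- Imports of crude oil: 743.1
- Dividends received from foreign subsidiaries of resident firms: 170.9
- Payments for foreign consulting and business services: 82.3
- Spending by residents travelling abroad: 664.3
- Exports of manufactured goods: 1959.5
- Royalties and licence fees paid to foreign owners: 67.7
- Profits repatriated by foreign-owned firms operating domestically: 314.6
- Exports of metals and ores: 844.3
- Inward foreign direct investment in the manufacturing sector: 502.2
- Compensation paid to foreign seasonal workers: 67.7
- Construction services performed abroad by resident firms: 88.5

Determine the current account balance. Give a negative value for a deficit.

572.5

Goods: -362.4 - 743.1 + 1959.5 + 844.3 - 575.0 = 1123.3
Services: 342.5 + 88.5 - 82.3 - 67.7 - 664.3 = -383.3
Primary income: -314.6 - 67.7 + 170.9 = -211.4
Secondary income: 103.8 - 59.9 = 43.9
Current account = 1123.3 + (-383.3) + (-211.4) + 43.9 = 572.5
(Excluded from the current account — financial account: foreign purchases of equities on the domestic stock exchange 230.0, inward foreign direct investment in the manufacturing sector 502.2; capital account: acquisition of foreign patents and trademarks (non-produced assets) 71.8.)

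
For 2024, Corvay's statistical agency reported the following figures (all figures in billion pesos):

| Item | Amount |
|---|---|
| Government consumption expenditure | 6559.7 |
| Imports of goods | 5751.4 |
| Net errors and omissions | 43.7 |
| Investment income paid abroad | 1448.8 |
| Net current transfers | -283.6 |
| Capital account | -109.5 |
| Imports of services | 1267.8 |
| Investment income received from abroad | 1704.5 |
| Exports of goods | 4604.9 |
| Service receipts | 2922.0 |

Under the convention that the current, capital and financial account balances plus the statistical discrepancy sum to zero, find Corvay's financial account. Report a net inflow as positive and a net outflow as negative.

Goods balance = 4604.9 - 5751.4 = -1146.5
Services balance = 2922.0 - 1267.8 = 1654.2
Trade balance (goods + services) = -1146.5 + 1654.2 = 507.7
Net primary income = 1704.5 - 1448.8 = 255.7
Net secondary income = -283.6
Current account = 507.7 + 255.7 + (-283.6) = 479.8
Financial account = -(479.8 + (-109.5) + 43.7) = -414.0

-414.0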